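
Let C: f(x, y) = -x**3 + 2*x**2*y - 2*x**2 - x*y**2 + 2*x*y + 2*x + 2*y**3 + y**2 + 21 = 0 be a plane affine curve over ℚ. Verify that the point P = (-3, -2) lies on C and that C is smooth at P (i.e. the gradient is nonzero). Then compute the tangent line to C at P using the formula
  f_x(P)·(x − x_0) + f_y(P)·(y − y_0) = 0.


Tangent line at P: 3*x + 20*y + 49 = 0.

Step 1: f(-3, -2) = 0, so P lies on C.
Step 2: partial derivatives
  f_x(x, y) = -3*x**2 + 4*x*y - 4*x - y**2 + 2*y + 2, f_y(x, y) = 2*x**2 - 2*x*y + 2*x + 6*y**2 + 2*y.
  f_x(P) = 3, f_y(P) = 20 (gradient nonzero, so P is smooth).
Step 3: tangent line at P: 3·(x − -3) + 20·(y − -2) = 0.
Expanding: 3*x + 20*y + 49 = 0.


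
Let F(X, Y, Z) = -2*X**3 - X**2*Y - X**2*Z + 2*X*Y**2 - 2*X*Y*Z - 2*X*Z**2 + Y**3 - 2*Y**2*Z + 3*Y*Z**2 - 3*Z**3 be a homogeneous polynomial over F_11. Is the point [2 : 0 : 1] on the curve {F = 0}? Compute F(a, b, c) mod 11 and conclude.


F(2,0,1) ≡ 6 (mod 11); P is NOT on the curve.

Evaluate F(2, 0, 1) term-by-term (mod 11).
  -2*X**3 ↦ -2·8·1·1 = -16
  -X**2*Y ↦ -1·4·0·1 = 0
  -X**2*Z ↦ -1·4·1·1 = -4
  2*X*Y**2 ↦ 2·2·0·1 = 0
  -2*X*Y*Z ↦ -2·2·0·1 = 0
  -2*X*Z**2 ↦ -2·2·1·1 = -4
  Y**3 ↦ 1·1·0·1 = 0
  -2*Y**2*Z ↦ -2·1·0·1 = 0
  3*Y*Z**2 ↦ 3·1·0·1 = 0
  -3*Z**3 ↦ -3·1·1·1 = -3
Sum: F(2, 0, 1) = (-16) + (0) + (-4) + (0) + (0) + (-4) + (0) + (0) + (0) + (-3) = -27.
Reducing mod 11: -27 ≡ 6 (mod 11).
Since F(a, b, c) ≡ 6 ≠ 0 (mod 11), P does NOT lie on the curve.


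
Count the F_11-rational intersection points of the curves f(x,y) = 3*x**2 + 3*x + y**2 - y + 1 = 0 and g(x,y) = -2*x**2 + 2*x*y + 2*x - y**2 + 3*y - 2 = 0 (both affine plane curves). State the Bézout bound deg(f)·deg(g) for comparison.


Common zeros: {(5, 6)}; count = 1; Bézout bound = 4.

deg(f) = 2, deg(g) = 2, so Bézout bound = 4.
Scan x ∈ F_11. For each x, list the y ∈ F_11 with f(x, y) ≡ 0 and those with g(x, y) ≡ 0 (mod 11); the common zeros in that column are the intersection.
  x = 0: f ≡ 0 at y ∈ ∅; g ≡ 0 at y ∈ {1, 2}; common: ∅.
  x = 1: f ≡ 0 at y ∈ ∅; g ≡ 0 at y ∈ ∅; common: ∅.
  x = 2: f ≡ 0 at y ∈ ∅; g ≡ 0 at y ∈ {1, 6}; common: ∅.
  x = 3: f ≡ 0 at y ∈ ∅; g ≡ 0 at y ∈ {2, 7}; common: ∅.
  x = 4: f ≡ 0 at y ∈ ∅; g ≡ 0 at y ∈ ∅; common: ∅.
  x = 5: f ≡ 0 at y ∈ {6}; g ≡ 0 at y ∈ {6, 7}; common: {6}.
  x = 6: f ≡ 0 at y ∈ ∅; g ≡ 0 at y ∈ ∅; common: ∅.
  x = 7: f ≡ 0 at y ∈ ∅; g ≡ 0 at y ∈ {3}; common: ∅.
  x = 8: f ≡ 0 at y ∈ ∅; g ≡ 0 at y ∈ {3, 5}; common: ∅.
  x = 9: f ≡ 0 at y ∈ ∅; g ≡ 0 at y ∈ {5}; common: ∅.
  x = 10: f ≡ 0 at y ∈ ∅; g ≡ 0 at y ∈ ∅; common: ∅.
Collecting: common zeros = {(5, 6)}, so the count is 1.
Comparison with the Bézout bound: 1 ≤ 4 = deg(f)·deg(g), as expected for curves with no common component (the affine F_11-count falls short of the bound because intersections may lie at infinity, over extension fields, or carry multiplicity).


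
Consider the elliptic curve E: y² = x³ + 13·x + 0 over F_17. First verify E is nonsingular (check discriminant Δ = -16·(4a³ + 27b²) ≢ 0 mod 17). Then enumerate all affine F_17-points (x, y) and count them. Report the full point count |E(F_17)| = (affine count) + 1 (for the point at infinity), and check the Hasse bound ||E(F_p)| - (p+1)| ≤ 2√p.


Affine points = {(0, 0), (2, 0), (3, 7), (3, 10), (7, 3), (7, 14), (8, 2), (8, 15), (9, 8), (9, 9), (10, 5), (10, 12), (14, 6), (14, 11), (15, 0)}; affine count = 15; |E(F_17)| = 16.

Discriminant check: Δ ∝ 4a³ + 27b² = 4·13³ + 27·0² = 4·2197 + 27·0 ≡ 16 (mod 17). Nonzero ⇒ E is nonsingular.
For each x ∈ F_17, compute rhs = x³ + 13·x + 0 mod 17, then count y ∈ F_17 with y² ≡ rhs.
  x = 0: rhs = 0, matching y values: 0 (1 points).
  x = 1: rhs = 14, matching y values: none (0 points).
  x = 2: rhs = 0, matching y values: 0 (1 points).
  x = 3: rhs = 15, matching y values: 7, 10 (2 points).
  x = 4: rhs = 14, matching y values: none (0 points).
  x = 5: rhs = 3, matching y values: none (0 points).
  x = 6: rhs = 5, matching y values: none (0 points).
  x = 7: rhs = 9, matching y values: 3, 14 (2 points).
  x = 8: rhs = 4, matching y values: 2, 15 (2 points).
  x = 9: rhs = 13, matching y values: 8, 9 (2 points).
  x = 10: rhs = 8, matching y values: 5, 12 (2 points).
  x = 11: rhs = 12, matching y values: none (0 points).
  x = 12: rhs = 14, matching y values: none (0 points).
  x = 13: rhs = 3, matching y values: none (0 points).
  x = 14: rhs = 2, matching y values: 6, 11 (2 points).
  x = 15: rhs = 0, matching y values: 0 (1 points).
  x = 16: rhs = 3, matching y values: none (0 points).
Total affine count: 15.
Full point count |E(F_17)| = 15 + 1 = 16.
Hasse bound: |16 − (17+1)| = |-2| = 2 ≤ 2√17 ≈ 8.2462 ✓.


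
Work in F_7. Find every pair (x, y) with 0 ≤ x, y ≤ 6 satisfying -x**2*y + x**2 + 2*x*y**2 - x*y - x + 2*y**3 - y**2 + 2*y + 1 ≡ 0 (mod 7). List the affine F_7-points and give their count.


Affine F_7-points: {(1, 2), (1, 6), (2, 5), (3, 0), (3, 4), (4, 2), (5, 0), (5, 6), (6, 4)}; count = 9.

For each of the 49 pairs (x, y) ∈ F_7², evaluate f(x, y) mod 7. Record the zeros.
  x = 0: [0↦1, 1↦4, 2↦3, 3↦3, 4↦2, 5↦5, 6↦3]  zeros at y ∈ ∅
  x = 1: [0↦1, 1↦4, 2↦0, 3↦1, 4↦5, 5↦3, 6↦0]  zeros at y ∈ {2, 6}
  x = 2: [0↦3, 1↦4, 2↦2, 3↦2, 4↦2, 5↦0, 6↦1]  zeros at y ∈ {5}
  x = 3: [0↦0, 1↦4, 2↦2, 3↦6, 4↦0, 5↦3, 6↦6]  zeros at y ∈ {0, 4}
  x = 4: [0↦6, 1↦4, 2↦0, 3↦6, 4↦6, 5↦5, 6↦1]  zeros at y ∈ {2}
  x = 5: [0↦0, 1↦4, 2↦3, 3↦2, 4↦6, 5↦6, 6↦0]  zeros at y ∈ {0, 6}
  x = 6: [0↦3, 1↦4, 2↦4, 3↦1, 4↦0, 5↦6, 6↦3]  zeros at y ∈ {4}
Collecting zeros: affine points = {(1, 2), (1, 6), (2, 5), (3, 0), (3, 4), (4, 2), (5, 0), (5, 6), (6, 4)}.
Total count |C(F_7)_aff| = 9.


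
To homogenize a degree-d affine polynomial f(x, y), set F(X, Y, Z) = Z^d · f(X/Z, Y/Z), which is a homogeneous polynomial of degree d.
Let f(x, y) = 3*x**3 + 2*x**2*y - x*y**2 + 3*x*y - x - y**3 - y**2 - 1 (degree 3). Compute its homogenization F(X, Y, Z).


F(X, Y, Z) = 3*X**3 + 2*X**2*Y - X*Y**2 + 3*X*Y*Z - X*Z**2 - Y**3 - Y**2*Z - Z**3

deg(f) = 3.
Substitute x = X/Z, y = Y/Z into f, then multiply by Z^3.
  monomial 3·x^3·y^0 ↦ 3·X^3·Y^0·Z^0.
  monomial 2·x^2·y^1 ↦ 2·X^2·Y^1·Z^0.
  monomial -1·x^1·y^2 ↦ -1·X^1·Y^2·Z^0.
  monomial 3·x^1·y^1 ↦ 3·X^1·Y^1·Z^1.
  monomial -1·x^1·y^0 ↦ -1·X^1·Y^0·Z^2.
  monomial -1·x^0·y^3 ↦ -1·X^0·Y^3·Z^0.
  monomial -1·x^0·y^2 ↦ -1·X^0·Y^2·Z^1.
  monomial -1·x^0·y^0 ↦ -1·X^0·Y^0·Z^3.
Collecting: F(X, Y, Z) = 3*X**3 + 2*X**2*Y - X*Y**2 + 3*X*Y*Z - X*Z**2 - Y**3 - Y**2*Z - Z**3.


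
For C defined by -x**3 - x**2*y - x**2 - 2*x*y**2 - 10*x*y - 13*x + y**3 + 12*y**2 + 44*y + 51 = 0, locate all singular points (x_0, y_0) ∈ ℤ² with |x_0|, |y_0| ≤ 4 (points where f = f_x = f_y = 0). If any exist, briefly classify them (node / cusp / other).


Singular points: {(1, -3)}; classification: node.

Compute partial derivatives:
  f_x = -3*x**2 - 2*x*y - 2*x - 2*y**2 - 10*y - 13.
  f_y = -x**2 - 4*x*y - 10*x + 3*y**2 + 24*y + 44.
Scan x_0 ∈ {−4, ..., 4}. For each x_0, f_y(x_0, y) is a polynomial in y; find its integer roots y ∈ {−4, ..., 4}, then test f_x and f at those candidates.
  x = -4: f_y(-4, y) = 3*y**2 + 40*y + 68; vanishes at y ∈ {-2}. (-4, -2): f_x = -57 ≠ 0.
  x = -3: f_y(-3, y) = 3*y**2 + 36*y + 65; no integer root y with |y| ≤ 4.
  x = -2: f_y(-2, y) = 3*y**2 + 32*y + 60; no integer root y with |y| ≤ 4.
  x = -1: f_y(-1, y) = 3*y**2 + 28*y + 53; no integer root y with |y| ≤ 4.
  x = 0: f_y(0, y) = 3*y**2 + 24*y + 44; no integer root y with |y| ≤ 4.
  x = 1: f_y(1, y) = 3*y**2 + 20*y + 33; vanishes at y ∈ {-3}. (1, -3): f_x = 0, f = 0 — SINGULAR.
  x = 2: f_y(2, y) = 3*y**2 + 16*y + 20; vanishes at y ∈ {-2}. (2, -2): f_x = -9 ≠ 0.
  x = 3: f_y(3, y) = 3*y**2 + 12*y + 5; no integer root y with |y| ≤ 4.
  x = 4: f_y(4, y) = 3*y**2 + 8*y - 12; no integer root y with |y| ≤ 4.
Only singular point on the grid: (1, -3).
Classify: substitute x = 1 + u, y = -3 + v and expand: f = -u**3 - u**2*v - u**2 - 2*u*v**2 + v**3 + v**2.
No constant or linear terms (consistent with a singular point). Quadratic part: -u**2 + v**2. Cubic part: -u**3 - u**2*v - 2*u*v**2 + v**3.
The quadratic part v**2 - u**2 = (v − u)(v + u) splits into two distinct linear factors, so there are two distinct tangent lines y − -3 = ±(x − 1) — this is a node (ordinary double point).
Classification: node.


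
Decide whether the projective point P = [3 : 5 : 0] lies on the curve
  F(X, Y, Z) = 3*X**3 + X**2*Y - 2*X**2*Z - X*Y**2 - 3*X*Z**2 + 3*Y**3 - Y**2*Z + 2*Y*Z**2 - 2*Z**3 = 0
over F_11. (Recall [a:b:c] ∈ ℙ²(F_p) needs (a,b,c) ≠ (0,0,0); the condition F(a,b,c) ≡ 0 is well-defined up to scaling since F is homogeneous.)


F(3,5,0) ≡ 8 (mod 11); P is NOT on the curve.

Evaluate F(3, 5, 0) term-by-term (mod 11).
  3*X**3 ↦ 3·27·1·1 = 81
  X**2*Y ↦ 1·9·5·1 = 45
  -2*X**2*Z ↦ -2·9·1·0 = 0
  -X*Y**2 ↦ -1·3·25·1 = -75
  -3*X*Z**2 ↦ -3·3·1·0 = 0
  3*Y**3 ↦ 3·1·125·1 = 375
  -Y**2*Z ↦ -1·1·25·0 = 0
  2*Y*Z**2 ↦ 2·1·5·0 = 0
  -2*Z**3 ↦ -2·1·1·0 = 0
Sum: F(3, 5, 0) = (81) + (45) + (0) + (-75) + (0) + (375) + (0) + (0) + (0) = 426.
Reducing mod 11: 426 ≡ 8 (mod 11).
Since F(a, b, c) ≡ 8 ≠ 0 (mod 11), P does NOT lie on the curve.


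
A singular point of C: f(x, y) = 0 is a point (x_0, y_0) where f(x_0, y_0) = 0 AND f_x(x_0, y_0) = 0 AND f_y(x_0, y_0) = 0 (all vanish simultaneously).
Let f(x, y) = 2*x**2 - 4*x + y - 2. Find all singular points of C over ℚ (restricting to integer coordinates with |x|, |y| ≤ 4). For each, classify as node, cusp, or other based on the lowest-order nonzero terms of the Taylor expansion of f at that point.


No singular points in the scanned grid; C is smooth there.

Compute partial derivatives:
  f_x = 4*x - 4.
  f_y = 1.
f_y = 1 is a nonzero constant, so f_y never vanishes: no point (x, y) can satisfy f = f_x = f_y = 0. In particular no (x, y) ∈ {−4, ..., 4}² is singular; the curve is smooth.


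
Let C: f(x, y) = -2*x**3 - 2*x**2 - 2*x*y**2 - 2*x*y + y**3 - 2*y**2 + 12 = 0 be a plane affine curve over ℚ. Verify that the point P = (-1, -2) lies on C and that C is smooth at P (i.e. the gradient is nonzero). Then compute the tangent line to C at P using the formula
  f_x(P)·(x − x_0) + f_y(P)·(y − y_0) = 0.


Tangent line at P: -6*x + 14*y + 22 = 0.

Step 1: f(-1, -2) = 0, so P lies on C.
Step 2: partial derivatives
  f_x(x, y) = -6*x**2 - 4*x - 2*y**2 - 2*y, f_y(x, y) = -4*x*y - 2*x + 3*y**2 - 4*y.
  f_x(P) = -6, f_y(P) = 14 (gradient nonzero, so P is smooth).
Step 3: tangent line at P: -6·(x − -1) + 14·(y − -2) = 0.
Expanding: -6*x + 14*y + 22 = 0.


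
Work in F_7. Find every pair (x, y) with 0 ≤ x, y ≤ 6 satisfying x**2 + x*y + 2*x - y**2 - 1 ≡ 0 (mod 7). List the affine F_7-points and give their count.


Affine F_7-points: {(1, 2), (1, 6), (2, 0), (2, 2), (3, 0), (3, 3), (5, 6), (6, 3)}; count = 8.

For each of the 49 pairs (x, y) ∈ F_7², evaluate f(x, y) mod 7. Record the zeros.
  x = 0: [0↦6, 1↦5, 2↦2, 3↦4, 4↦4, 5↦2, 6↦5]  zeros at y ∈ ∅
  x = 1: [0↦2, 1↦2, 2↦0, 3↦3, 4↦4, 5↦3, 6↦0]  zeros at y ∈ {2, 6}
  x = 2: [0↦0, 1↦1, 2↦0, 3↦4, 4↦6, 5↦6, 6↦4]  zeros at y ∈ {0, 2}
  x = 3: [0↦0, 1↦2, 2↦2, 3↦0, 4↦3, 5↦4, 6↦3]  zeros at y ∈ {0, 3}
  x = 4: [0↦2, 1↦5, 2↦6, 3↦5, 4↦2, 5↦4, 6↦4]  zeros at y ∈ ∅
  x = 5: [0↦6, 1↦3, 2↦5, 3↦5, 4↦3, 5↦6, 6↦0]  zeros at y ∈ {6}
  x = 6: [0↦5, 1↦3, 2↦6, 3↦0, 4↦6, 5↦3, 6↦5]  zeros at y ∈ {3}
Collecting zeros: affine points = {(1, 2), (1, 6), (2, 0), (2, 2), (3, 0), (3, 3), (5, 6), (6, 3)}.
Total count |C(F_7)_aff| = 8.


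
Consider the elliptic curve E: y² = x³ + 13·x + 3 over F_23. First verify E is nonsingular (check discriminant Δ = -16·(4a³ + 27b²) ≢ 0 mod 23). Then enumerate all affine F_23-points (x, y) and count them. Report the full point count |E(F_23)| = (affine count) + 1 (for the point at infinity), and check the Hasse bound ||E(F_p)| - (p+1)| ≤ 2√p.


Affine points = {(0, 7), (0, 16), (3, 0), (4, 2), (4, 21), (5, 3), (5, 20), (7, 0), (10, 11), (10, 12), (12, 1), (12, 22), (13, 0), (14, 10), (14, 13), (15, 10), (15, 13), (16, 11), (16, 12), (17, 10), (17, 13), (19, 5), (19, 18), (20, 11), (20, 12), (22, 9), (22, 14)}; affine count = 27; |E(F_23)| = 28.

Discriminant check: Δ ∝ 4a³ + 27b² = 4·13³ + 27·3² = 4·2197 + 27·9 ≡ 15 (mod 23). Nonzero ⇒ E is nonsingular.
For each x ∈ F_23, compute rhs = x³ + 13·x + 3 mod 23, then count y ∈ F_23 with y² ≡ rhs.
  x = 0: rhs = 3, matching y values: 7, 16 (2 points).
  x = 1: rhs = 17, matching y values: none (0 points).
  x = 2: rhs = 14, matching y values: none (0 points).
  x = 3: rhs = 0, matching y values: 0 (1 points).
  x = 4: rhs = 4, matching y values: 2, 21 (2 points).
  x = 5: rhs = 9, matching y values: 3, 20 (2 points).
  x = 6: rhs = 21, matching y values: none (0 points).
  x = 7: rhs = 0, matching y values: 0 (1 points).
  x = 8: rhs = 21, matching y values: none (0 points).
  x = 9: rhs = 21, matching y values: none (0 points).
  x = 10: rhs = 6, matching y values: 11, 12 (2 points).
  x = 11: rhs = 5, matching y values: none (0 points).
  x = 12: rhs = 1, matching y values: 1, 22 (2 points).
  x = 13: rhs = 0, matching y values: 0 (1 points).
  x = 14: rhs = 8, matching y values: 10, 13 (2 points).
  x = 15: rhs = 8, matching y values: 10, 13 (2 points).
  x = 16: rhs = 6, matching y values: 11, 12 (2 points).
  x = 17: rhs = 8, matching y values: 10, 13 (2 points).
  x = 18: rhs = 20, matching y values: none (0 points).
  x = 19: rhs = 2, matching y values: 5, 18 (2 points).
  x = 20: rhs = 6, matching y values: 11, 12 (2 points).
  x = 21: rhs = 15, matching y values: none (0 points).
  x = 22: rhs = 12, matching y values: 9, 14 (2 points).
Total affine count: 27.
Full point count |E(F_23)| = 27 + 1 = 28.
Hasse bound: |28 − (23+1)| = |4| = 4 ≤ 2√23 ≈ 9.5917 ✓.


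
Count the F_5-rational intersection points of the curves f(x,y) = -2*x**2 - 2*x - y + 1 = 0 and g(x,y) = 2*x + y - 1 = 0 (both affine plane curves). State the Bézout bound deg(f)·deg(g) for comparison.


Common zeros: {(0, 1)}; count = 1; Bézout bound = 2.

deg(f) = 2, deg(g) = 1, so Bézout bound = 2.
Scan x ∈ F_5. For each x, list the y ∈ F_5 with f(x, y) ≡ 0 and those with g(x, y) ≡ 0 (mod 5); the common zeros in that column are the intersection.
  x = 0: f ≡ 0 at y ∈ {1}; g ≡ 0 at y ∈ {1}; common: {1}.
  x = 1: f ≡ 0 at y ∈ {2}; g ≡ 0 at y ∈ {4}; common: ∅.
  x = 2: f ≡ 0 at y ∈ {4}; g ≡ 0 at y ∈ {2}; common: ∅.
  x = 3: f ≡ 0 at y ∈ {2}; g ≡ 0 at y ∈ {0}; common: ∅.
  x = 4: f ≡ 0 at y ∈ {1}; g ≡ 0 at y ∈ {3}; common: ∅.
Collecting: common zeros = {(0, 1)}, so the count is 1.
Comparison with the Bézout bound: 1 ≤ 2 = deg(f)·deg(g), as expected for curves with no common component (the affine F_5-count falls short of the bound because intersections may lie at infinity, over extension fields, or carry multiplicity).


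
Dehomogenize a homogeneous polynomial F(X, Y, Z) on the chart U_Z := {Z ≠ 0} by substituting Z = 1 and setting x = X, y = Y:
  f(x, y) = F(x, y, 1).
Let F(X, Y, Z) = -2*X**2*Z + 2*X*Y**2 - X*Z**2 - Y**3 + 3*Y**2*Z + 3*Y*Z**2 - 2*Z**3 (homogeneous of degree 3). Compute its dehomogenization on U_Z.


f(x, y) = -2*x**2 + 2*x*y**2 - x - y**3 + 3*y**2 + 3*y - 2

On U_Z we set Z = 1. Each monomial c·X^i·Y^j·Z^k in F becomes c·x^i·y^j·1^k = c·x^i·y^j.
Substituting Z = 1: F(X, Y, 1) = -2*x**2 + 2*x*y**2 - x - y**3 + 3*y**2 + 3*y - 2.
Note: deg(f) ≤ deg(F) = 3; strict inequality happens when F is divisible by Z (lost terms).


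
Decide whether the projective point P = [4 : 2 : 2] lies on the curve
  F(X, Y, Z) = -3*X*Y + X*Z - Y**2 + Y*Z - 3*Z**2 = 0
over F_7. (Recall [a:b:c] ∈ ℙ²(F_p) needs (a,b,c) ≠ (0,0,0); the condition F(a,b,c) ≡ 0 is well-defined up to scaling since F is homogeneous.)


F(4,2,2) ≡ 0 (mod 7); P is on the curve.

Evaluate F(4, 2, 2) term-by-term (mod 7).
  -3*X*Y ↦ -3·4·2·1 = -24
  X*Z ↦ 1·4·1·2 = 8
  -Y**2 ↦ -1·1·4·1 = -4
  Y*Z ↦ 1·1·2·2 = 4
  -3*Z**2 ↦ -3·1·1·4 = -12
Sum: F(4, 2, 2) = (-24) + (8) + (-4) + (4) + (-12) = -28.
Reducing mod 7: -28 ≡ 0 (mod 7).
Since F(a, b, c) ≡ 0 (mod 7), P lies on the curve.


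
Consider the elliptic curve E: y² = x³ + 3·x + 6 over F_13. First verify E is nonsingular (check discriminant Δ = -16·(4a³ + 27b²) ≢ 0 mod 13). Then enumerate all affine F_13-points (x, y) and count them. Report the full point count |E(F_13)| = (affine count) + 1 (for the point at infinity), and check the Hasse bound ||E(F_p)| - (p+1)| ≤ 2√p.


Affine points = {(1, 6), (1, 7), (3, 4), (3, 9), (4, 2), (4, 11), (5, 4), (5, 9), (8, 3), (8, 10), (10, 3), (10, 10)}; affine count = 12; |E(F_13)| = 13.

Discriminant check: Δ ∝ 4a³ + 27b² = 4·3³ + 27·6² = 4·27 + 27·36 ≡ 1 (mod 13). Nonzero ⇒ E is nonsingular.
For each x ∈ F_13, compute rhs = x³ + 3·x + 6 mod 13, then count y ∈ F_13 with y² ≡ rhs.
  x = 0: rhs = 6, matching y values: none (0 points).
  x = 1: rhs = 10, matching y values: 6, 7 (2 points).
  x = 2: rhs = 7, matching y values: none (0 points).
  x = 3: rhs = 3, matching y values: 4, 9 (2 points).
  x = 4: rhs = 4, matching y values: 2, 11 (2 points).
  x = 5: rhs = 3, matching y values: 4, 9 (2 points).
  x = 6: rhs = 6, matching y values: none (0 points).
  x = 7: rhs = 6, matching y values: none (0 points).
  x = 8: rhs = 9, matching y values: 3, 10 (2 points).
  x = 9: rhs = 8, matching y values: none (0 points).
  x = 10: rhs = 9, matching y values: 3, 10 (2 points).
  x = 11: rhs = 5, matching y values: none (0 points).
  x = 12: rhs = 2, matching y values: none (0 points).
Total affine count: 12.
Full point count |E(F_13)| = 12 + 1 = 13.
Hasse bound: |13 − (13+1)| = |-1| = 1 ≤ 2√13 ≈ 7.2111 ✓.


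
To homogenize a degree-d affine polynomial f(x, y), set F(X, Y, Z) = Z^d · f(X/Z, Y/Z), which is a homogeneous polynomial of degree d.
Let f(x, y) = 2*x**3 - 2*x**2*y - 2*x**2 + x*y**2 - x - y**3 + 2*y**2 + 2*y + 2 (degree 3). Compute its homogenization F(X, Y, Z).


F(X, Y, Z) = 2*X**3 - 2*X**2*Y - 2*X**2*Z + X*Y**2 - X*Z**2 - Y**3 + 2*Y**2*Z + 2*Y*Z**2 + 2*Z**3

deg(f) = 3.
Substitute x = X/Z, y = Y/Z into f, then multiply by Z^3.
  monomial 2·x^3·y^0 ↦ 2·X^3·Y^0·Z^0.
  monomial -2·x^2·y^1 ↦ -2·X^2·Y^1·Z^0.
  monomial -2·x^2·y^0 ↦ -2·X^2·Y^0·Z^1.
  monomial 1·x^1·y^2 ↦ 1·X^1·Y^2·Z^0.
  monomial -1·x^1·y^0 ↦ -1·X^1·Y^0·Z^2.
  monomial -1·x^0·y^3 ↦ -1·X^0·Y^3·Z^0.
  monomial 2·x^0·y^2 ↦ 2·X^0·Y^2·Z^1.
  monomial 2·x^0·y^1 ↦ 2·X^0·Y^1·Z^2.
  monomial 2·x^0·y^0 ↦ 2·X^0·Y^0·Z^3.
Collecting: F(X, Y, Z) = 2*X**3 - 2*X**2*Y - 2*X**2*Z + X*Y**2 - X*Z**2 - Y**3 + 2*Y**2*Z + 2*Y*Z**2 + 2*Z**3.


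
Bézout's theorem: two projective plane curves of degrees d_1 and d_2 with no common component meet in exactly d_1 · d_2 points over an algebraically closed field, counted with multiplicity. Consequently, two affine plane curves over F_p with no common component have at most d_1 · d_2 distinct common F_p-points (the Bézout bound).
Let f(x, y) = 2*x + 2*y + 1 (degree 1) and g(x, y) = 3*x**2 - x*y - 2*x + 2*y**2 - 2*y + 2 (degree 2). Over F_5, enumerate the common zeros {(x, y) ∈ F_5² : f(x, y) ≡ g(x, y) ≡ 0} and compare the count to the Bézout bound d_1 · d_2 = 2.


Common zeros: {(2, 0), (3, 4)}; count = 2; Bézout bound = 2.

deg(f) = 1, deg(g) = 2, so Bézout bound = 2.
Scan x ∈ F_5. For each x, list the y ∈ F_5 with f(x, y) ≡ 0 and those with g(x, y) ≡ 0 (mod 5); the common zeros in that column are the intersection.
  x = 0: f ≡ 0 at y ∈ {2}; g ≡ 0 at y ∈ ∅; common: ∅.
  x = 1: f ≡ 0 at y ∈ {1}; g ≡ 0 at y ∈ {2}; common: ∅.
  x = 2: f ≡ 0 at y ∈ {0}; g ≡ 0 at y ∈ {0, 2}; common: {0}.
  x = 3: f ≡ 0 at y ∈ {4}; g ≡ 0 at y ∈ {1, 4}; common: {4}.
  x = 4: f ≡ 0 at y ∈ {3}; g ≡ 0 at y ∈ {4}; common: ∅.
Collecting: common zeros = {(2, 0), (3, 4)}, so the count is 2.
Comparison with the Bézout bound: 2 ≤ 2 = deg(f)·deg(g), as expected for curves with no common component (the bound is attained).


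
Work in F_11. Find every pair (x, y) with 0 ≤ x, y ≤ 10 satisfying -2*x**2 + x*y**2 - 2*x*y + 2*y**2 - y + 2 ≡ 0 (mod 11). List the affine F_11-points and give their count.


Affine F_11-points: {(1, 0), (1, 1), (2, 2), (4, 1), (4, 6), (6, 7), (8, 6), (8, 10), (9, 2), (10, 0), (10, 10)}; count = 11.

For each of the 121 pairs (x, y) ∈ F_11², evaluate f(x, y) mod 11. Record the zeros.
  x = 0: [0↦2, 1↦3, 2↦8, 3↦6, 4↦8, 5↦3, 6↦2, 7↦5, 8↦1, 9↦1, 10↦5]  zeros at y ∈ ∅
  x = 1: [0↦0, 1↦0, 2↦6, 3↦7, 4↦3, 5↦5, 6↦2, 7↦5, 8↦3, 9↦7, 10↦6]  zeros at y ∈ {0, 1}
  x = 2: [0↦5, 1↦4, 2↦0, 3↦4, 4↦5, 5↦3, 6↦9, 7↦1, 8↦1, 9↦9, 10↦3]  zeros at y ∈ {2}
  x = 3: [0↦6, 1↦4, 2↦1, 3↦8, 4↦3, 5↦8, 6↦1, 7↦4, 8↦6, 9↦7, 10↦7]  zeros at y ∈ ∅
  x = 4: [0↦3, 1↦0, 2↦9, 3↦8, 4↦8, 5↦9, 6↦0, 7↦3, 8↦7, 9↦1, 10↦7]  zeros at y ∈ {1, 6}
  x = 5: [0↦7, 1↦3, 2↦2, 3↦4, 4↦9, 5↦6, 6↦6, 7↦9, 8↦4, 9↦2, 10↦3]  zeros at y ∈ ∅
  x = 6: [0↦7, 1↦2, 2↦2, 3↦7, 4↦6, 5↦10, 6↦8, 7↦0, 8↦8, 9↦10, 10↦6]  zeros at y ∈ {7}
  x = 7: [0↦3, 1↦8, 2↦9, 3↦6, 4↦10, 5↦10, 6↦6, 7↦9, 8↦8, 9↦3, 10↦5]  zeros at y ∈ ∅
  x = 8: [0↦6, 1↦10, 2↦1, 3↦1, 4↦10, 5↦6, 6↦0, 7↦3, 8↦4, 9↦3, 10↦0]  zeros at y ∈ {6, 10}
  x = 9: [0↦5, 1↦8, 2↦0, 3↦3, 4↦6, 5↦9, 6↦1, 7↦4, 8↦7, 9↦10, 10↦2]  zeros at y ∈ {2}
  x = 10: [0↦0, 1↦2, 2↦6, 3↦1, 4↦9, 5↦8, 6↦9, 7↦1, 8↦6, 9↦2, 10↦0]  zeros at y ∈ {0, 10}
Collecting zeros: affine points = {(1, 0), (1, 1), (2, 2), (4, 1), (4, 6), (6, 7), (8, 6), (8, 10), (9, 2), (10, 0), (10, 10)}.
Total count |C(F_11)_aff| = 11.


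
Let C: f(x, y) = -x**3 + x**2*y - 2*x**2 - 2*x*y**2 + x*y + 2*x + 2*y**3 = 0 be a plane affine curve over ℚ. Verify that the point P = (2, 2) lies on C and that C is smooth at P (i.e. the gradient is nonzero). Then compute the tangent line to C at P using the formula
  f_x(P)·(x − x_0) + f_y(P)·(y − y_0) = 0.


Tangent line at P: -16*x + 14*y + 4 = 0.

Step 1: f(2, 2) = 0, so P lies on C.
Step 2: partial derivatives
  f_x(x, y) = -3*x**2 + 2*x*y - 4*x - 2*y**2 + y + 2, f_y(x, y) = x**2 - 4*x*y + x + 6*y**2.
  f_x(P) = -16, f_y(P) = 14 (gradient nonzero, so P is smooth).
Step 3: tangent line at P: -16·(x − 2) + 14·(y − 2) = 0.
Expanding: -16*x + 14*y + 4 = 0.


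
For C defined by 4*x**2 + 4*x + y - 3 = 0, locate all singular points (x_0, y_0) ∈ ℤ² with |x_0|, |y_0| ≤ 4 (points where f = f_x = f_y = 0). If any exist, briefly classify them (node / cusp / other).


No singular points in the scanned grid; C is smooth there.

Compute partial derivatives:
  f_x = 8*x + 4.
  f_y = 1.
f_y = 1 is a nonzero constant, so f_y never vanishes: no point (x, y) can satisfy f = f_x = f_y = 0. In particular no (x, y) ∈ {−4, ..., 4}² is singular; the curve is smooth.


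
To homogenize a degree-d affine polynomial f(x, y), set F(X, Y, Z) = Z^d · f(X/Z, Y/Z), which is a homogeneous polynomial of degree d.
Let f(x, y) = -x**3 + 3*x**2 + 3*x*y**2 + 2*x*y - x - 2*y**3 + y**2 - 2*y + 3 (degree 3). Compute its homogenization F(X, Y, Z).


F(X, Y, Z) = -X**3 + 3*X**2*Z + 3*X*Y**2 + 2*X*Y*Z - X*Z**2 - 2*Y**3 + Y**2*Z - 2*Y*Z**2 + 3*Z**3

deg(f) = 3.
Substitute x = X/Z, y = Y/Z into f, then multiply by Z^3.
  monomial -1·x^3·y^0 ↦ -1·X^3·Y^0·Z^0.
  monomial 3·x^2·y^0 ↦ 3·X^2·Y^0·Z^1.
  monomial 3·x^1·y^2 ↦ 3·X^1·Y^2·Z^0.
  monomial 2·x^1·y^1 ↦ 2·X^1·Y^1·Z^1.
  monomial -1·x^1·y^0 ↦ -1·X^1·Y^0·Z^2.
  monomial -2·x^0·y^3 ↦ -2·X^0·Y^3·Z^0.
  monomial 1·x^0·y^2 ↦ 1·X^0·Y^2·Z^1.
  monomial -2·x^0·y^1 ↦ -2·X^0·Y^1·Z^2.
  monomial 3·x^0·y^0 ↦ 3·X^0·Y^0·Z^3.
Collecting: F(X, Y, Z) = -X**3 + 3*X**2*Z + 3*X*Y**2 + 2*X*Y*Z - X*Z**2 - 2*Y**3 + Y**2*Z - 2*Y*Z**2 + 3*Z**3.


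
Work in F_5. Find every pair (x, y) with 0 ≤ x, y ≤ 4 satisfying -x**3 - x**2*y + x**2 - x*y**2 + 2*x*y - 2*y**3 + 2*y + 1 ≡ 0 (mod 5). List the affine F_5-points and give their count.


Affine F_5-points: {(2, 1), (2, 4), (4, 3)}; count = 3.

For each of the 25 pairs (x, y) ∈ F_5², evaluate f(x, y) mod 5. Record the zeros.
  x = 0: [0↦1, 1↦1, 2↦4, 3↦3, 4↦1]  zeros at y ∈ ∅
  x = 1: [0↦1, 1↦1, 2↦2, 3↦2, 4↦4]  zeros at y ∈ ∅
  x = 2: [0↦2, 1↦0, 2↦2, 3↦1, 4↦0]  zeros at y ∈ {1, 4}
  x = 3: [0↦3, 1↦2, 2↦3, 3↦4, 4↦3]  zeros at y ∈ ∅
  x = 4: [0↦3, 1↦1, 2↦4, 3↦0, 4↦2]  zeros at y ∈ {3}
Collecting zeros: affine points = {(2, 1), (2, 4), (4, 3)}.
Total count |C(F_5)_aff| = 3.


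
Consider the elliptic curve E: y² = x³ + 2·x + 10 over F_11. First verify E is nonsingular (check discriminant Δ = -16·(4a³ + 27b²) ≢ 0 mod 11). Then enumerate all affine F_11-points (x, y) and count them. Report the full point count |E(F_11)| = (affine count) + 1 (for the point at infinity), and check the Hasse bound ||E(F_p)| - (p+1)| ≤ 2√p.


Affine points = {(2, 0), (4, 4), (4, 7), (7, 2), (7, 9), (9, 3), (9, 8)}; affine count = 7; |E(F_11)| = 8.

Discriminant check: Δ ∝ 4a³ + 27b² = 4·2³ + 27·10² = 4·8 + 27·100 ≡ 4 (mod 11). Nonzero ⇒ E is nonsingular.
For each x ∈ F_11, compute rhs = x³ + 2·x + 10 mod 11, then count y ∈ F_11 with y² ≡ rhs.
  x = 0: rhs = 10, matching y values: none (0 points).
  x = 1: rhs = 2, matching y values: none (0 points).
  x = 2: rhs = 0, matching y values: 0 (1 points).
  x = 3: rhs = 10, matching y values: none (0 points).
  x = 4: rhs = 5, matching y values: 4, 7 (2 points).
  x = 5: rhs = 2, matching y values: none (0 points).
  x = 6: rhs = 7, matching y values: none (0 points).
  x = 7: rhs = 4, matching y values: 2, 9 (2 points).
  x = 8: rhs = 10, matching y values: none (0 points).
  x = 9: rhs = 9, matching y values: 3, 8 (2 points).
  x = 10: rhs = 7, matching y values: none (0 points).
Total affine count: 7.
Full point count |E(F_11)| = 7 + 1 = 8.
Hasse bound: |8 − (11+1)| = |-4| = 4 ≤ 2√11 ≈ 6.6332 ✓.


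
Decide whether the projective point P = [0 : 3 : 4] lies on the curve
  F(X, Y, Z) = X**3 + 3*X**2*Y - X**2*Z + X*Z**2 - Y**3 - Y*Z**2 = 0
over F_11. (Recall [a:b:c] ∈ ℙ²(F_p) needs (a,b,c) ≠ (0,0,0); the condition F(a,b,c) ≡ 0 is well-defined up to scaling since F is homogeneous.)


F(0,3,4) ≡ 2 (mod 11); P is NOT on the curve.

Evaluate F(0, 3, 4) term-by-term (mod 11).
  X**3 ↦ 1·0·1·1 = 0
  3*X**2*Y ↦ 3·0·3·1 = 0
  -X**2*Z ↦ -1·0·1·4 = 0
  X*Z**2 ↦ 1·0·1·16 = 0
  -Y**3 ↦ -1·1·27·1 = -27
  -Y*Z**2 ↦ -1·1·3·16 = -48
Sum: F(0, 3, 4) = (0) + (0) + (0) + (0) + (-27) + (-48) = -75.
Reducing mod 11: -75 ≡ 2 (mod 11).
Since F(a, b, c) ≡ 2 ≠ 0 (mod 11), P does NOT lie on the curve.


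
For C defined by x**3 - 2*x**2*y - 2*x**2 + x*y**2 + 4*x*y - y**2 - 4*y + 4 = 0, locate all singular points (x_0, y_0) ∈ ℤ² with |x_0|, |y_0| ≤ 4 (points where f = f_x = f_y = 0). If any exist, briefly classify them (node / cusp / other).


Singular points: {(2, 2)}; classification: cusp.

Compute partial derivatives:
  f_x = 3*x**2 - 4*x*y - 4*x + y**2 + 4*y.
  f_y = -2*x**2 + 2*x*y + 4*x - 2*y - 4.
Scan x_0 ∈ {−4, ..., 4}. For each x_0, f_y(x_0, y) is a polynomial in y; find its integer roots y ∈ {−4, ..., 4}, then test f_x and f at those candidates.
  x = -4: f_y(-4, y) = -10*y - 52; no integer root y with |y| ≤ 4.
  x = -3: f_y(-3, y) = -8*y - 34; no integer root y with |y| ≤ 4.
  x = -2: f_y(-2, y) = -6*y - 20; no integer root y with |y| ≤ 4.
  x = -1: f_y(-1, y) = -4*y - 10; no integer root y with |y| ≤ 4.
  x = 0: f_y(0, y) = -2*y - 4; vanishes at y ∈ {-2}. (0, -2): f_x = -4 ≠ 0.
  x = 1: f_y(1, y) = -2; no integer root y with |y| ≤ 4.
  x = 2: f_y(2, y) = 2*y - 4; vanishes at y ∈ {2}. (2, 2): f_x = 0, f = 0 — SINGULAR.
  x = 3: f_y(3, y) = 4*y - 10; no integer root y with |y| ≤ 4.
  x = 4: f_y(4, y) = 6*y - 20; no integer root y with |y| ≤ 4.
Only singular point on the grid: (2, 2).
Classify: substitute x = 2 + u, y = 2 + v and expand: f = u**3 - 2*u**2*v + u*v**2 + v**2.
No constant or linear terms (consistent with a singular point). Quadratic part: v**2. Cubic part: u**3 - 2*u**2*v + u*v**2.
The quadratic part v**2 is a perfect square, so there is a single (double) tangent line v = 0, i.e. y = 2. Restricting the cubic part to that line (v = 0) leaves u**3 ≠ 0, so f is not divisible by v and the branch is v² ≈ -u**3 to lowest order — this is a cusp.
Classification: cusp.


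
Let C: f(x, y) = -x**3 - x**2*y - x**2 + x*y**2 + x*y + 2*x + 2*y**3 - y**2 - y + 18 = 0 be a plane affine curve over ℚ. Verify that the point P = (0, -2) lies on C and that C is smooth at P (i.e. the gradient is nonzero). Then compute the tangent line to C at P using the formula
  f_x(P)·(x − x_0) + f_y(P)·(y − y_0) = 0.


Tangent line at P: 4*x + 27*y + 54 = 0.

Step 1: f(0, -2) = 0, so P lies on C.
Step 2: partial derivatives
  f_x(x, y) = -3*x**2 - 2*x*y - 2*x + y**2 + y + 2, f_y(x, y) = -x**2 + 2*x*y + x + 6*y**2 - 2*y - 1.
  f_x(P) = 4, f_y(P) = 27 (gradient nonzero, so P is smooth).
Step 3: tangent line at P: 4·(x − 0) + 27·(y − -2) = 0.
Expanding: 4*x + 27*y + 54 = 0.


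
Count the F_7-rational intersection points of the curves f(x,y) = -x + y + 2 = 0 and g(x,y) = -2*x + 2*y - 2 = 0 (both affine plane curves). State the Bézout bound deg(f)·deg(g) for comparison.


Common zeros: ∅; count = 0; Bézout bound = 1.

deg(f) = 1, deg(g) = 1, so Bézout bound = 1.
Scan x ∈ F_7. For each x, list the y ∈ F_7 with f(x, y) ≡ 0 and those with g(x, y) ≡ 0 (mod 7); the common zeros in that column are the intersection.
  x = 0: f ≡ 0 at y ∈ {5}; g ≡ 0 at y ∈ {1}; common: ∅.
  x = 1: f ≡ 0 at y ∈ {6}; g ≡ 0 at y ∈ {2}; common: ∅.
  x = 2: f ≡ 0 at y ∈ {0}; g ≡ 0 at y ∈ {3}; common: ∅.
  x = 3: f ≡ 0 at y ∈ {1}; g ≡ 0 at y ∈ {4}; common: ∅.
  x = 4: f ≡ 0 at y ∈ {2}; g ≡ 0 at y ∈ {5}; common: ∅.
  x = 5: f ≡ 0 at y ∈ {3}; g ≡ 0 at y ∈ {6}; common: ∅.
  x = 6: f ≡ 0 at y ∈ {4}; g ≡ 0 at y ∈ {0}; common: ∅.
Collecting: common zeros = ∅, so the count is 0.
Comparison with the Bézout bound: 0 ≤ 1 = deg(f)·deg(g), as expected for curves with no common component (the affine F_7-count falls short of the bound because intersections may lie at infinity, over extension fields, or carry multiplicity).


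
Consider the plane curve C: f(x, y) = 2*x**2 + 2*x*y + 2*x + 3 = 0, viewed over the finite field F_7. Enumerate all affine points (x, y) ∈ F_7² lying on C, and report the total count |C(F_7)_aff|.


Affine F_7-points: {(1, 0), (2, 5), (3, 6), (4, 6), (5, 0), (6, 5)}; count = 6.

For each of the 49 pairs (x, y) ∈ F_7², evaluate f(x, y) mod 7. Record the zeros.
  x = 0: [0↦3, 1↦3, 2↦3, 3↦3, 4↦3, 5↦3, 6↦3]  zeros at y ∈ ∅
  x = 1: [0↦0, 1↦2, 2↦4, 3↦6, 4↦1, 5↦3, 6↦5]  zeros at y ∈ {0}
  x = 2: [0↦1, 1↦5, 2↦2, 3↦6, 4↦3, 5↦0, 6↦4]  zeros at y ∈ {5}
  x = 3: [0↦6, 1↦5, 2↦4, 3↦3, 4↦2, 5↦1, 6↦0]  zeros at y ∈ {6}
  x = 4: [0↦1, 1↦2, 2↦3, 3↦4, 4↦5, 5↦6, 6↦0]  zeros at y ∈ {6}
  x = 5: [0↦0, 1↦3, 2↦6, 3↦2, 4↦5, 5↦1, 6↦4]  zeros at y ∈ {0}
  x = 6: [0↦3, 1↦1, 2↦6, 3↦4, 4↦2, 5↦0, 6↦5]  zeros at y ∈ {5}
Collecting zeros: affine points = {(1, 0), (2, 5), (3, 6), (4, 6), (5, 0), (6, 5)}.
Total count |C(F_7)_aff| = 6.


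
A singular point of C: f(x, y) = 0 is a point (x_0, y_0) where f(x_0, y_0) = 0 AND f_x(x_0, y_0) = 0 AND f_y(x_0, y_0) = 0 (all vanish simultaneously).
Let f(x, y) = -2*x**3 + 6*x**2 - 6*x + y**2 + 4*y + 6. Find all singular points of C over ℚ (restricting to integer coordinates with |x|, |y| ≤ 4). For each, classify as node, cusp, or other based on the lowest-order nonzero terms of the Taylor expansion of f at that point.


Singular points: {(1, -2)}; classification: cusp.

Compute partial derivatives:
  f_x = -6*x**2 + 12*x - 6.
  f_y = 2*y + 4.
Scan x_0 ∈ {−4, ..., 4}. For each x_0, f_y(x_0, y) is a polynomial in y; find its integer roots y ∈ {−4, ..., 4}, then test f_x and f at those candidates.
  x = -4: f_y(-4, y) = 2*y + 4; vanishes at y ∈ {-2}. (-4, -2): f_x = -150 ≠ 0.
  x = -3: f_y(-3, y) = 2*y + 4; vanishes at y ∈ {-2}. (-3, -2): f_x = -96 ≠ 0.
  x = -2: f_y(-2, y) = 2*y + 4; vanishes at y ∈ {-2}. (-2, -2): f_x = -54 ≠ 0.
  x = -1: f_y(-1, y) = 2*y + 4; vanishes at y ∈ {-2}. (-1, -2): f_x = -24 ≠ 0.
  x = 0: f_y(0, y) = 2*y + 4; vanishes at y ∈ {-2}. (0, -2): f_x = -6 ≠ 0.
  x = 1: f_y(1, y) = 2*y + 4; vanishes at y ∈ {-2}. (1, -2): f_x = 0, f = 0 — SINGULAR.
  x = 2: f_y(2, y) = 2*y + 4; vanishes at y ∈ {-2}. (2, -2): f_x = -6 ≠ 0.
  x = 3: f_y(3, y) = 2*y + 4; vanishes at y ∈ {-2}. (3, -2): f_x = -24 ≠ 0.
  x = 4: f_y(4, y) = 2*y + 4; vanishes at y ∈ {-2}. (4, -2): f_x = -54 ≠ 0.
Only singular point on the grid: (1, -2).
Classify: substitute x = 1 + u, y = -2 + v and expand: f = -2*u**3 + v**2.
No constant or linear terms (consistent with a singular point). Quadratic part: v**2. Cubic part: -2*u**3.
The quadratic part v**2 is a perfect square, so there is a single (double) tangent line v = 0, i.e. y = -2. Restricting the cubic part to that line (v = 0) leaves -2*u**3 ≠ 0, so f is not divisible by v and the branch is v² ≈ 2*u**3 to lowest order — this is a cusp.
Classification: cusp.


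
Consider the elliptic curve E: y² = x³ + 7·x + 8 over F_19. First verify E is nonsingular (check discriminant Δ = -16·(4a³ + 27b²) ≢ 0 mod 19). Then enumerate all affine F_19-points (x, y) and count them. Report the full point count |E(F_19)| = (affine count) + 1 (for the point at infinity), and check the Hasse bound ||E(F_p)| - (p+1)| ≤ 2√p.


Affine points = {(1, 4), (1, 15), (2, 7), (2, 12), (4, 9), (4, 10), (5, 4), (5, 15), (6, 0), (7, 1), (7, 18), (8, 5), (8, 14), (13, 4), (13, 15), (14, 0), (15, 7), (15, 12), (16, 6), (16, 13), (17, 9), (17, 10), (18, 0)}; affine count = 23; |E(F_19)| = 24.

Discriminant check: Δ ∝ 4a³ + 27b² = 4·7³ + 27·8² = 4·343 + 27·64 ≡ 3 (mod 19). Nonzero ⇒ E is nonsingular.
For each x ∈ F_19, compute rhs = x³ + 7·x + 8 mod 19, then count y ∈ F_19 with y² ≡ rhs.
  x = 0: rhs = 8, matching y values: none (0 points).
  x = 1: rhs = 16, matching y values: 4, 15 (2 points).
  x = 2: rhs = 11, matching y values: 7, 12 (2 points).
  x = 3: rhs = 18, matching y values: none (0 points).
  x = 4: rhs = 5, matching y values: 9, 10 (2 points).
  x = 5: rhs = 16, matching y values: 4, 15 (2 points).
  x = 6: rhs = 0, matching y values: 0 (1 points).
  x = 7: rhs = 1, matching y values: 1, 18 (2 points).
  x = 8: rhs = 6, matching y values: 5, 14 (2 points).
  x = 9: rhs = 2, matching y values: none (0 points).
  x = 10: rhs = 14, matching y values: none (0 points).
  x = 11: rhs = 10, matching y values: none (0 points).
  x = 12: rhs = 15, matching y values: none (0 points).
  x = 13: rhs = 16, matching y values: 4, 15 (2 points).
  x = 14: rhs = 0, matching y values: 0 (1 points).
  x = 15: rhs = 11, matching y values: 7, 12 (2 points).
  x = 16: rhs = 17, matching y values: 6, 13 (2 points).
  x = 17: rhs = 5, matching y values: 9, 10 (2 points).
  x = 18: rhs = 0, matching y values: 0 (1 points).
Total affine count: 23.
Full point count |E(F_19)| = 23 + 1 = 24.
Hasse bound: |24 − (19+1)| = |4| = 4 ≤ 2√19 ≈ 8.7178 ✓.


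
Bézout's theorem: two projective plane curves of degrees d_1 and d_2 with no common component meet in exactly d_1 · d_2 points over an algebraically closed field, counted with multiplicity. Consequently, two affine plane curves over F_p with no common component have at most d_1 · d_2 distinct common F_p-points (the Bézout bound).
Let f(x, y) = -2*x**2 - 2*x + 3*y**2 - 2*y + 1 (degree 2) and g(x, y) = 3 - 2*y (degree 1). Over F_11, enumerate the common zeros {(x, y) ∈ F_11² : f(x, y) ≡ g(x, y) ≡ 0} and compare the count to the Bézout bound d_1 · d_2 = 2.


Common zeros: {(3, 7), (7, 7)}; count = 2; Bézout bound = 2.

deg(f) = 2, deg(g) = 1, so Bézout bound = 2.
Scan x ∈ F_11. For each x, list the y ∈ F_11 with f(x, y) ≡ 0 and those with g(x, y) ≡ 0 (mod 11); the common zeros in that column are the intersection.
  x = 0: f ≡ 0 at y ∈ {3, 5}; g ≡ 0 at y ∈ {7}; common: ∅.
  x = 1: f ≡ 0 at y ∈ ∅; g ≡ 0 at y ∈ {7}; common: ∅.
  x = 2: f ≡ 0 at y ∈ {0, 8}; g ≡ 0 at y ∈ {7}; common: ∅.
  x = 3: f ≡ 0 at y ∈ {1, 7}; g ≡ 0 at y ∈ {7}; common: {7}.
  x = 4: f ≡ 0 at y ∈ ∅; g ≡ 0 at y ∈ {7}; common: ∅.
  x = 5: f ≡ 0 at y ∈ ∅; g ≡ 0 at y ∈ {7}; common: ∅.
  x = 6: f ≡ 0 at y ∈ ∅; g ≡ 0 at y ∈ {7}; common: ∅.
  x = 7: f ≡ 0 at y ∈ {1, 7}; g ≡ 0 at y ∈ {7}; common: {7}.
  x = 8: f ≡ 0 at y ∈ {0, 8}; g ≡ 0 at y ∈ {7}; common: ∅.
  x = 9: f ≡ 0 at y ∈ ∅; g ≡ 0 at y ∈ {7}; common: ∅.
  x = 10: f ≡ 0 at y ∈ {3, 5}; g ≡ 0 at y ∈ {7}; common: ∅.
Collecting: common zeros = {(3, 7), (7, 7)}, so the count is 2.
Comparison with the Bézout bound: 2 ≤ 2 = deg(f)·deg(g), as expected for curves with no common component (the bound is attained).


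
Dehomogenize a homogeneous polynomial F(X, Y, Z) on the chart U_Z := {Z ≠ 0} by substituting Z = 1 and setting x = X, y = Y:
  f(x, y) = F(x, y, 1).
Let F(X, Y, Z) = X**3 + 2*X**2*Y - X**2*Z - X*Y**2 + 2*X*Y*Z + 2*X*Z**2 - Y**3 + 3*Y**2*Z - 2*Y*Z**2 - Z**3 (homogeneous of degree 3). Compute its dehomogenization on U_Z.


f(x, y) = x**3 + 2*x**2*y - x**2 - x*y**2 + 2*x*y + 2*x - y**3 + 3*y**2 - 2*y - 1

On U_Z we set Z = 1. Each monomial c·X^i·Y^j·Z^k in F becomes c·x^i·y^j·1^k = c·x^i·y^j.
Substituting Z = 1: F(X, Y, 1) = x**3 + 2*x**2*y - x**2 - x*y**2 + 2*x*y + 2*x - y**3 + 3*y**2 - 2*y - 1.
Note: deg(f) ≤ deg(F) = 3; strict inequality happens when F is divisible by Z (lost terms).


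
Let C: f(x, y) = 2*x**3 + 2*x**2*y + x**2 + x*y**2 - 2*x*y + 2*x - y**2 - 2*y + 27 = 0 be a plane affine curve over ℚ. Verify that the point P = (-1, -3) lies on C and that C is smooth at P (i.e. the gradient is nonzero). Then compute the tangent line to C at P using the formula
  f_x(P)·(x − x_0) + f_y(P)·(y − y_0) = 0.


Tangent line at P: 33*x + 14*y + 75 = 0.

Step 1: f(-1, -3) = 0, so P lies on C.
Step 2: partial derivatives
  f_x(x, y) = 6*x**2 + 4*x*y + 2*x + y**2 - 2*y + 2, f_y(x, y) = 2*x**2 + 2*x*y - 2*x - 2*y - 2.
  f_x(P) = 33, f_y(P) = 14 (gradient nonzero, so P is smooth).
Step 3: tangent line at P: 33·(x − -1) + 14·(y − -3) = 0.
Expanding: 33*x + 14*y + 75 = 0.


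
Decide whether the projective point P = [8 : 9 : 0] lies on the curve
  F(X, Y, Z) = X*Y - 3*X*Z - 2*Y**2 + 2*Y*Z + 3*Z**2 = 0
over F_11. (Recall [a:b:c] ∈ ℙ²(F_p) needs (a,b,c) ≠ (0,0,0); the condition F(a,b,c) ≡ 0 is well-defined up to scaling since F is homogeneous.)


F(8,9,0) ≡ 9 (mod 11); P is NOT on the curve.

Evaluate F(8, 9, 0) term-by-term (mod 11).
  X*Y ↦ 1·8·9·1 = 72
  -3*X*Z ↦ -3·8·1·0 = 0
  -2*Y**2 ↦ -2·1·81·1 = -162
  2*Y*Z ↦ 2·1·9·0 = 0
  3*Z**2 ↦ 3·1·1·0 = 0
Sum: F(8, 9, 0) = (72) + (0) + (-162) + (0) + (0) = -90.
Reducing mod 11: -90 ≡ 9 (mod 11).
Since F(a, b, c) ≡ 9 ≠ 0 (mod 11), P does NOT lie on the curve.


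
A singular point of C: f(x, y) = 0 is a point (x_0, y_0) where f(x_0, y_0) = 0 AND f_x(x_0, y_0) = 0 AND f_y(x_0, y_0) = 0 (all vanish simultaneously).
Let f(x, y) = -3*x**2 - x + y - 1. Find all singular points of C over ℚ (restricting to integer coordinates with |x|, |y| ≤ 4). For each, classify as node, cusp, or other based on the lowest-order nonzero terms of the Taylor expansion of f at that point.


No singular points in the scanned grid; C is smooth there.

Compute partial derivatives:
  f_x = -6*x - 1.
  f_y = 1.
f_y = 1 is a nonzero constant, so f_y never vanishes: no point (x, y) can satisfy f = f_x = f_y = 0. In particular no (x, y) ∈ {−4, ..., 4}² is singular; the curve is smooth.
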